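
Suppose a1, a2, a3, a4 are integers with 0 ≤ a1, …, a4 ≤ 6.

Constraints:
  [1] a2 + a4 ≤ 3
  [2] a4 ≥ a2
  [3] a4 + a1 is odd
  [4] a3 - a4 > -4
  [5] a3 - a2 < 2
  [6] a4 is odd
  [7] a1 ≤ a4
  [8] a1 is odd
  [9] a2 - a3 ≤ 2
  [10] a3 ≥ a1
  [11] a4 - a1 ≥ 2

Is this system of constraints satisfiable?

Constraint 6 makes a4 odd and constraint 8 makes a1 odd, so a4 + a1 must be even. Constraint 3 says a4 + a1 is odd — contradiction.

Unsatisfiable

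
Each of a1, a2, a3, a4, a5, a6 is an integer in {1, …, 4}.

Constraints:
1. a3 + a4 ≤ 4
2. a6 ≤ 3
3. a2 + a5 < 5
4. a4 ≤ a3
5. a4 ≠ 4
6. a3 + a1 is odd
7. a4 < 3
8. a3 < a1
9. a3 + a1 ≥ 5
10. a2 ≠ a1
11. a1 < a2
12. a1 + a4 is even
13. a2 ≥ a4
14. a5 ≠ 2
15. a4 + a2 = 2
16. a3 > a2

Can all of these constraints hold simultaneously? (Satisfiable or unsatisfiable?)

Constraints 8, 11, and 16 give a2 < a3, a3 < a1, a1 < a2. Chaining: a2 < a3 < a1 < a2, which forces a2 < a2 — impossible.

Unsatisfiable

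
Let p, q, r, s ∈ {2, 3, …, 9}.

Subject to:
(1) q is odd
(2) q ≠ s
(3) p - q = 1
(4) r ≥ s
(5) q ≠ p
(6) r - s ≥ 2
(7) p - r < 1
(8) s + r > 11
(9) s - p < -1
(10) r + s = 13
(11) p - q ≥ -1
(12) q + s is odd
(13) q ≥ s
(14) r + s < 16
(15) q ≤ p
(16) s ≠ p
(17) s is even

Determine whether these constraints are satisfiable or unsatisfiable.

One satisfying assignment is p = 8, q = 7, r = 9, s = 4.
For the less obvious constraints — constraint 3: p - q = 1; constraint 6: r - s = 5; constraint 7: p - r = -1 — and the others hold by inspection.

Satisfiable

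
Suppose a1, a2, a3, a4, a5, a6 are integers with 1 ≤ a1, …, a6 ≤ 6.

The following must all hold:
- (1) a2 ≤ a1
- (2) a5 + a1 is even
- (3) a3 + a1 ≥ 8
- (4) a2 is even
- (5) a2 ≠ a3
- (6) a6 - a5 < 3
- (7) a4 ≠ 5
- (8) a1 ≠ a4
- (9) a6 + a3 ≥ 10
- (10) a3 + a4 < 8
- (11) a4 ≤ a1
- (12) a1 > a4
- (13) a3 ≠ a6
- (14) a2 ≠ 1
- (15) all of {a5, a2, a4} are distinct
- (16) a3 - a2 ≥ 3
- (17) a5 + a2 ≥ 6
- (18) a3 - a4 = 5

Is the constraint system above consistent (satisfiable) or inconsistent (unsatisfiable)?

Satisfiable

Setting (a1, a2, a3, a4, a5, a6) = (4, 2, 6, 1, 4, 5) satisfies everything: constraint 3: a3 + a1 = 10; constraint 6: a6 - a5 = 1; constraint 9: a6 + a3 = 11, and the others follow.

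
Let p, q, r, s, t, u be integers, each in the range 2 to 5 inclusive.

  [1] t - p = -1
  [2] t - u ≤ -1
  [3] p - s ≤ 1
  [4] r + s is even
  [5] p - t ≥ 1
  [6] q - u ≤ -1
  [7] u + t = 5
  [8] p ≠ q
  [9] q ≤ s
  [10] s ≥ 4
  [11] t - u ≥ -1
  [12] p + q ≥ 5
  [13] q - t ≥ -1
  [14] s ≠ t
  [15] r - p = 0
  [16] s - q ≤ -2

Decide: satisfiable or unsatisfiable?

Unsatisfiable

Constraints 3, 5, 6, 11, and 16 give u − q ≥ 1, q − s ≥ 2, s − p ≥ -1, p − t ≥ 1, t − u ≥ -1.
Adding all 5 inequalities: the left sides telescope to 0, and the right sides sum to 1 + 2 + (-1) + 1 + (-1) = 2. So 0 ≥ 2, which is false.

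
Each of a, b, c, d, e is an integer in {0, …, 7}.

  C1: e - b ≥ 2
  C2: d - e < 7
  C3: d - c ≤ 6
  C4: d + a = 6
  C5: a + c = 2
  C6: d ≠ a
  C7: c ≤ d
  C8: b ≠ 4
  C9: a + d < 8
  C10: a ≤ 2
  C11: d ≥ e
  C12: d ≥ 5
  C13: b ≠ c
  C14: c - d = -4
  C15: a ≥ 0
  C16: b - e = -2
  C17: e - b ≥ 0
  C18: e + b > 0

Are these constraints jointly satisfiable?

Satisfiable

Take a = 0, b = 0, c = 2, d = 6, e = 2. Then constraint 1: e - b = 2; constraint 2: d - e = 4, and every other listed constraint is also met.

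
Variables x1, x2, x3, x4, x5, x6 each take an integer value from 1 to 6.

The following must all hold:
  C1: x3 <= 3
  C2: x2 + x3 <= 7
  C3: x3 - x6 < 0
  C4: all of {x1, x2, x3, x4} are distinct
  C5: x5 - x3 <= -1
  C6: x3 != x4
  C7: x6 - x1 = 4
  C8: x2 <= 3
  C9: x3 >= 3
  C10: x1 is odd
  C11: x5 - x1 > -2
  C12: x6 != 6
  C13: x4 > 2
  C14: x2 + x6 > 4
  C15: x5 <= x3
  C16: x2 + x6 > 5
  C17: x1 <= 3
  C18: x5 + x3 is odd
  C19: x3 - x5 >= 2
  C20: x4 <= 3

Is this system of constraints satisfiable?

Constraints 1, 8, 17, and 20 confine each of x1, x2, x3, x4 to the 3 values {1, …, 3} (the domain already gives each ≥ 1).
Constraint 4 requires all 4 of them to be distinct, but only 3 values are available — impossible by the pigeonhole principle.

Unsatisfiable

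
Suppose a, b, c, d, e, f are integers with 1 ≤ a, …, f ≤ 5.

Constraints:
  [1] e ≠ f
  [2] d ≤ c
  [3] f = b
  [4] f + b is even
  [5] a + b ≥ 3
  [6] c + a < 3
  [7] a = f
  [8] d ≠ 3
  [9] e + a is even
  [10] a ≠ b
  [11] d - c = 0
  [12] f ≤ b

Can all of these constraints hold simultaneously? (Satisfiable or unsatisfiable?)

From constraints 3 and 7, a = f = b, so a = b. But constraint 10 says a ≠ b. Contradiction.

Unsatisfiable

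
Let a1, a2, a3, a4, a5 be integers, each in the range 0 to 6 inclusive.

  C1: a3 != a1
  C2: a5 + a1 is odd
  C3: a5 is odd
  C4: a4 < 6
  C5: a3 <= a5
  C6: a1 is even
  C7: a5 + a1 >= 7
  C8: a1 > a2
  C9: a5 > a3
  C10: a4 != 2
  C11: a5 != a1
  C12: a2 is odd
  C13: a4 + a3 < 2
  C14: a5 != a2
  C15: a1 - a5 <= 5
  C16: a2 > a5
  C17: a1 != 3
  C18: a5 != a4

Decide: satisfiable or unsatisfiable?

The assignment a1 = 6, a2 = 5, a3 = 0, a4 = 0, a5 = 1 works:
  constraint 7 holds since a5 + a1 = 7.
  constraint 13 holds since a4 + a3 = 0.
  constraint 15 holds since a1 - a5 = 5.
The rest check out directly.

Satisfiable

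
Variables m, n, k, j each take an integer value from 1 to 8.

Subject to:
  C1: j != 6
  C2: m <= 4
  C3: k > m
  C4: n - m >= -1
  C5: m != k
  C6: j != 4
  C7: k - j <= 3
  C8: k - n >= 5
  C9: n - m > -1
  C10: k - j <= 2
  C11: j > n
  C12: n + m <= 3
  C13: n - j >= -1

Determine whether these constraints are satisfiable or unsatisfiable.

Constraints 8, 10, and 13 give k − n ≥ 5, n − j ≥ -1, j − k ≥ -2.
Adding all 3 inequalities: the left sides telescope to 0, and the right sides sum to 5 + (-1) + (-2) = 2. So 0 ≥ 2, which is false.

Unsatisfiable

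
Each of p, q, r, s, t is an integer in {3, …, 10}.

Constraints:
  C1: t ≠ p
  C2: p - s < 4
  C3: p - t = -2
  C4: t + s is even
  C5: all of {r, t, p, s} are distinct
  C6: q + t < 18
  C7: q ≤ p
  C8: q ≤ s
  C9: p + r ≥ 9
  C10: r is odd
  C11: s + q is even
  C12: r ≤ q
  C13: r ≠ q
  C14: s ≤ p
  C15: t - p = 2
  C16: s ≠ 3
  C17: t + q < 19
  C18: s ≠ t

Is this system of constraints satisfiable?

Try p = 8, q = 6, r = 3, s = 6, t = 10.
Check constraint 2: p - s = 2; constraint 3: p - t = -2; constraint 6: q + t = 16. The remaining constraints are straightforward to verify.

Satisfiable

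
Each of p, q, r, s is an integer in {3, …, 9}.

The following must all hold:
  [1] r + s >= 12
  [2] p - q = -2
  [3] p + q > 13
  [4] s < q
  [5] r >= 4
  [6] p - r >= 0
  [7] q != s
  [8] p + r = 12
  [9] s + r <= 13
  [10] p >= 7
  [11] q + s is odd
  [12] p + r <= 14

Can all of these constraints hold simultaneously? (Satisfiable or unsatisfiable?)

Satisfiable

One satisfying assignment is p = 7, q = 9, r = 5, s = 8.
For the less obvious constraints — constraint 1: r + s = 13; constraint 2: p - q = -2 — and the others hold by inspection.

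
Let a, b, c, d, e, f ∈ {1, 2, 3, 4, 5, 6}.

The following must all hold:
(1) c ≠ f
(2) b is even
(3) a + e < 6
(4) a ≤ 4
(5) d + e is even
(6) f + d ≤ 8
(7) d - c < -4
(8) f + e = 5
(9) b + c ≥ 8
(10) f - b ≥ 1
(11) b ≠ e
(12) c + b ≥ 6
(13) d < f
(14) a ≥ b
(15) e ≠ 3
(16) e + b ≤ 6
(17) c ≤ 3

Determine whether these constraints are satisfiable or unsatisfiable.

Unsatisfiable

From constraints 4 and 14: b ≤ a ≤ 4. From constraint 17: c ≤ 3. Hence b + c ≤ 7. But constraint 9 requires b + c ≥ 8, and 8 > 7. Contradiction.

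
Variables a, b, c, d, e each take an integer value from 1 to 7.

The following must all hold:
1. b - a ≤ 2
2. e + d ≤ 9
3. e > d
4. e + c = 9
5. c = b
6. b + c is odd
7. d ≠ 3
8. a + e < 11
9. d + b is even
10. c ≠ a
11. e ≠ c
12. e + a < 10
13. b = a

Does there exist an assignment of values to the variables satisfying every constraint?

From constraints 5 and 13, c = b = a, so c = a. But constraint 10 says c ≠ a. Contradiction.

Unsatisfiable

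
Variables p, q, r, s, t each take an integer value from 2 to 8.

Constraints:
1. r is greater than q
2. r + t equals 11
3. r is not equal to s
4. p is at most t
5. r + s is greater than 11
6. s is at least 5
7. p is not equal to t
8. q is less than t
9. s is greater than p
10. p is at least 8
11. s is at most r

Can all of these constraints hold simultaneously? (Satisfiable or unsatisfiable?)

Unsatisfiable

From constraints 6 and 11: r ≥ s ≥ 5. From constraints 4 and 10: t ≥ p ≥ 8. Hence r + t ≥ 13. But constraint 2 requires r + t = 11, and 11 < 13. Contradiction.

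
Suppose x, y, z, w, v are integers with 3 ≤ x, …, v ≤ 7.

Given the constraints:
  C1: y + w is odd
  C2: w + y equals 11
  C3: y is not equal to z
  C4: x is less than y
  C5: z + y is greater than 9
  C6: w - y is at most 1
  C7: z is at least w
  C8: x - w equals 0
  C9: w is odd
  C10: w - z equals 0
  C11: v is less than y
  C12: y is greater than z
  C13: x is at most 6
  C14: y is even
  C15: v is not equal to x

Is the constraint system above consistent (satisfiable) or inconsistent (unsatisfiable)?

Satisfiable

The assignment x = 5, y = 6, z = 5, w = 5, v = 4 works:
  constraint 2 holds since w + y = 11.
  constraint 5 holds since z + y = 11.
The rest check out directly.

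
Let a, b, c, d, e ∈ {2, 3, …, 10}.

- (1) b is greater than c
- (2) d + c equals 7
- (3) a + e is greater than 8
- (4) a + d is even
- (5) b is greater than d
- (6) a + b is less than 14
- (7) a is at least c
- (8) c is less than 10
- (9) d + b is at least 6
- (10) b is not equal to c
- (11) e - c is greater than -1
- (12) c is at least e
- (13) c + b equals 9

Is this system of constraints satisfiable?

The assignment a = 7, b = 5, c = 4, d = 3, e = 4 works:
  constraint 2 holds since d + c = 7.
  constraint 3 holds since a + e = 11.
  constraint 6 holds since a + b = 12.
The rest check out directly.

Satisfiable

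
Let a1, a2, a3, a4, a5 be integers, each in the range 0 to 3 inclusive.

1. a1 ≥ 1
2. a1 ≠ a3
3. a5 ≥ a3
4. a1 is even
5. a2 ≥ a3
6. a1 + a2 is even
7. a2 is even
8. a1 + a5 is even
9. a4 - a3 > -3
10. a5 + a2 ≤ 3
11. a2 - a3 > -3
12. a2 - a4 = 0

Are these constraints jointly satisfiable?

Satisfiable

One satisfying assignment is a1 = 2, a2 = 0, a3 = 0, a4 = 0, a5 = 0.
For the less obvious constraints — constraint 9: a4 - a3 = 0; constraint 10: a5 + a2 = 0 — and the others hold by inspection.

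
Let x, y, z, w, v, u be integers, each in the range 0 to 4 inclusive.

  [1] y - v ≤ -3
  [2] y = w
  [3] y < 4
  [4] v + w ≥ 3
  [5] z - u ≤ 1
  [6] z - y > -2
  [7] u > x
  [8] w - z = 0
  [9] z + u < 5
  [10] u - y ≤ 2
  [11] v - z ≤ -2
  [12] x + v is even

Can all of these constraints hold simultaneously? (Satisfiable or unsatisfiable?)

Unsatisfiable

Constraints 1, 5, 10, and 11 give v − y ≥ 3, y − u ≥ -2, u − z ≥ -1, z − v ≥ 2.
Adding all 4 inequalities: the left sides telescope to 0, and the right sides sum to 3 + (-2) + (-1) + 2 = 2. So 0 ≥ 2, which is false.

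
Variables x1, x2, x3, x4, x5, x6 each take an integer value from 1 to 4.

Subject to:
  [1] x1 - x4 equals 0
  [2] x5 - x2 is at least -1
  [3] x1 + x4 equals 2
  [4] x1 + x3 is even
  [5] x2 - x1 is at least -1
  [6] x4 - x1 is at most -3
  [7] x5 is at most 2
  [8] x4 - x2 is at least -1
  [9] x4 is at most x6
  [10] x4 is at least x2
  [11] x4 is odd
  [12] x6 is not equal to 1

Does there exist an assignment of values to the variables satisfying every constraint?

Unsatisfiable

Constraints 5, 6, and 8 give x4 − x2 ≥ -1, x2 − x1 ≥ -1, x1 − x4 ≥ 3.
Adding all 3 inequalities: the left sides telescope to 0, and the right sides sum to (-1) + (-1) + 3 = 1. So 0 ≥ 1, which is false.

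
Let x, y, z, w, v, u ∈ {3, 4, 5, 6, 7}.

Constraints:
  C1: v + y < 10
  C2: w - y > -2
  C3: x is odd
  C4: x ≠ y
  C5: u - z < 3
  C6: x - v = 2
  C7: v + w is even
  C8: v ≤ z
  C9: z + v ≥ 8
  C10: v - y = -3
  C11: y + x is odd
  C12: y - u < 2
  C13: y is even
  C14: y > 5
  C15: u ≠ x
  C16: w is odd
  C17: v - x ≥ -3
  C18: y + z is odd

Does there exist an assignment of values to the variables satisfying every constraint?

Take x = 5, y = 6, z = 5, w = 7, v = 3, u = 7. Then constraint 1: v + y = 9; constraint 2: w - y = 1, and every other listed constraint is also met.

Satisfiable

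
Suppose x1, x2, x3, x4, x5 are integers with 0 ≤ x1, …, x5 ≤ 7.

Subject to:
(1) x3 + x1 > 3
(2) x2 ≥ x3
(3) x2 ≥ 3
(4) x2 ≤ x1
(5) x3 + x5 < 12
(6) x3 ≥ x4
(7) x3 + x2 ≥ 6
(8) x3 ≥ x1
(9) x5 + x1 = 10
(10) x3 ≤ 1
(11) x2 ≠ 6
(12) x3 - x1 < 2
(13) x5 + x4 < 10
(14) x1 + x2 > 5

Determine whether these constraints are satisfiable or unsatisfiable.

From constraints 3 and 4: x1 ≥ x2 and x2 ≥ 3, so x1 ≥ 3. From constraints 8 and 10: x1 ≤ x3 and x3 ≤ 1, so x1 ≤ 1. But 1 < 3, so no value of x1 works.

Unsatisfiable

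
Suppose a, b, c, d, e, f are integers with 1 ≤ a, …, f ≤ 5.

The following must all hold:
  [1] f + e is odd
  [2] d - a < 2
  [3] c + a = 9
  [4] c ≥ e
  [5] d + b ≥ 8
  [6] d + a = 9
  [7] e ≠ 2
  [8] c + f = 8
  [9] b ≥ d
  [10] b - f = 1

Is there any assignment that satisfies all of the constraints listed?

Satisfiable

The assignment a = 5, b = 5, c = 4, d = 4, e = 1, f = 4 works:
  constraint 2 holds since d - a = -1.
  constraint 3 holds since c + a = 9.
The rest check out directly.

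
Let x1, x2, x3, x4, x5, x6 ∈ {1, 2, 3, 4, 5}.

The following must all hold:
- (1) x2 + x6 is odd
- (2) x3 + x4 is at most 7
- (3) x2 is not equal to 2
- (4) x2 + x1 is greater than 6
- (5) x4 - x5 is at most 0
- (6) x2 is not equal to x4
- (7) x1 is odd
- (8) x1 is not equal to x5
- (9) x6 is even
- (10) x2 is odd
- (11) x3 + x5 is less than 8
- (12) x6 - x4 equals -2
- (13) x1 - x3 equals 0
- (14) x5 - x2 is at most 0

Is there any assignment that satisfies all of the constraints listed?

The assignment x1 = 3, x2 = 5, x3 = 3, x4 = 4, x5 = 4, x6 = 2 works:
  constraint 2 holds since x3 + x4 = 7.
  constraint 4 holds since x2 + x1 = 8.
  constraint 5 holds since x4 - x5 = 0.
The rest check out directly.

Satisfiable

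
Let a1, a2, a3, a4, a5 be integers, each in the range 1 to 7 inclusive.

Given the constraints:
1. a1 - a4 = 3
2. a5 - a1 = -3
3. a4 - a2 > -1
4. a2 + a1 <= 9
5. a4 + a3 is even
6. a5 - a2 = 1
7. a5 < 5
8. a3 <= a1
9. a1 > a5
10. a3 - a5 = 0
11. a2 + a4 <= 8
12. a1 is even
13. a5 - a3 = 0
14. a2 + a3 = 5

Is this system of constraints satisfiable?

One satisfying assignment is a1 = 6, a2 = 2, a3 = 3, a4 = 3, a5 = 3.
For the less obvious constraints — constraint 1: a1 - a4 = 3; constraint 2: a5 - a1 = -3 — and the others hold by inspection.

Satisfiable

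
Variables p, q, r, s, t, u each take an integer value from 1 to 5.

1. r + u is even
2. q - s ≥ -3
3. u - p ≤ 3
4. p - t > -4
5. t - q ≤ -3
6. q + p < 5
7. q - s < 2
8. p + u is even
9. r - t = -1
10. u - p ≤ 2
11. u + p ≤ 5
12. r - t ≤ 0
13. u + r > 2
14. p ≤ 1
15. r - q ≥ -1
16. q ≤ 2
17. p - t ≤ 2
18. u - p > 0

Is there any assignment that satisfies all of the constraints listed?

Constraints 5, 12, and 15 give q − t ≥ 3, t − r ≥ 0, r − q ≥ -1.
Adding all 3 inequalities: the left sides telescope to 0, and the right sides sum to 3 + 0 + (-1) = 2. So 0 ≥ 2, which is false.

Unsatisfiable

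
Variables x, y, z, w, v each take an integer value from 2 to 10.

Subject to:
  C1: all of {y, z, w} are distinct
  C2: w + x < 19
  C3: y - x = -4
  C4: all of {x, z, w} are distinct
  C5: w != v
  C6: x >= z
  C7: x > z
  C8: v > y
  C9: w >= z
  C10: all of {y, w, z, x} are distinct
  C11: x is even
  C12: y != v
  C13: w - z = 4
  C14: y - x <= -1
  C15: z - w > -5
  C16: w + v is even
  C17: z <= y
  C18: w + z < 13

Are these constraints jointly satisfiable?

Satisfiable

One satisfying assignment is x = 10, y = 6, z = 4, w = 8, v = 10.
For the less obvious constraints — constraint 2: w + x = 18; constraint 3: y - x = -4; constraint 13: w - z = 4 — and the others hold by inspection.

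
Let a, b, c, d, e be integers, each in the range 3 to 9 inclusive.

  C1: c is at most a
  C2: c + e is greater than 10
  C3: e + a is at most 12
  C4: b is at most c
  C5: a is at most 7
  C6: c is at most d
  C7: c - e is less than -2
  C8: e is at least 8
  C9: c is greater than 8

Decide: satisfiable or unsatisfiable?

Unsatisfiable

From constraint 9: c ≥ 9. From constraints 1 and 5: c ≤ a and a ≤ 7, so c ≤ 7. But 7 < 9, so no value of c works.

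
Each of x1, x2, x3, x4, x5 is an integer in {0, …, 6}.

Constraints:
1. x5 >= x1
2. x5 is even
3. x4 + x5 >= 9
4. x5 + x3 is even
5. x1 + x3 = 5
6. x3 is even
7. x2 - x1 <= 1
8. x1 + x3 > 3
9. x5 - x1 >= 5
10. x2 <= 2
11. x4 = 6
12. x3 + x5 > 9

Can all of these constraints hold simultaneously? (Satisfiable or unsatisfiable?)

One satisfying assignment is x1 = 1, x2 = 0, x3 = 4, x4 = 6, x5 = 6.
For the less obvious constraints — constraint 3: x4 + x5 = 12; constraint 5: x1 + x3 = 5 — and the others hold by inspection.

Satisfiable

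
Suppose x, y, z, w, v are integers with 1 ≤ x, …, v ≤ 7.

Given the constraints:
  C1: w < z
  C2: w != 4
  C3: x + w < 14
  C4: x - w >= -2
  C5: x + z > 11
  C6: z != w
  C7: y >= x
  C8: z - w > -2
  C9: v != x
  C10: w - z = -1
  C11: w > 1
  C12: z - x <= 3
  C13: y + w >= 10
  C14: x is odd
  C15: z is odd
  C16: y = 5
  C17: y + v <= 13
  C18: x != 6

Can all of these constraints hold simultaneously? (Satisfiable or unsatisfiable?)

One satisfying assignment is x = 5, y = 5, z = 7, w = 6, v = 7.
For the less obvious constraints — constraint 3: x + w = 11; constraint 4: x - w = -1 — and the others hold by inspection.

Satisfiable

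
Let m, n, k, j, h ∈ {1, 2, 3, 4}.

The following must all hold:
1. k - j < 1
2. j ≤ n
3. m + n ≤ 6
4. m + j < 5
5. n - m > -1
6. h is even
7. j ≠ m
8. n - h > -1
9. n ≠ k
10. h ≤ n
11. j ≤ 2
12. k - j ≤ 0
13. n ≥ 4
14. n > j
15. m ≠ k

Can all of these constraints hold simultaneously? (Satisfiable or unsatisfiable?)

Satisfiable

Try m = 2, n = 4, k = 1, j = 1, h = 2.
Check constraint 1: k - j = 0; constraint 3: m + n = 6. The remaining constraints are straightforward to verify.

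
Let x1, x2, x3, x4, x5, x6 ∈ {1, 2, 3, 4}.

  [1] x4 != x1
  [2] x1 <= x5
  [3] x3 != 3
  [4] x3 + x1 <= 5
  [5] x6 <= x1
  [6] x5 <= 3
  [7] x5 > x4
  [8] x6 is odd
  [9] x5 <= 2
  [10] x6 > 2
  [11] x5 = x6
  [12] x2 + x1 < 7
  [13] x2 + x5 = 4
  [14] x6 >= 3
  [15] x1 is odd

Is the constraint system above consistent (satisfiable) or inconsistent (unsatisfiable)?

Unsatisfiable

From constraints 5 and 14: x1 ≥ x6 and x6 ≥ 3, so x1 ≥ 3. From constraints 2 and 9: x1 ≤ x5 and x5 ≤ 2, so x1 ≤ 2. But 2 < 3, so no value of x1 works.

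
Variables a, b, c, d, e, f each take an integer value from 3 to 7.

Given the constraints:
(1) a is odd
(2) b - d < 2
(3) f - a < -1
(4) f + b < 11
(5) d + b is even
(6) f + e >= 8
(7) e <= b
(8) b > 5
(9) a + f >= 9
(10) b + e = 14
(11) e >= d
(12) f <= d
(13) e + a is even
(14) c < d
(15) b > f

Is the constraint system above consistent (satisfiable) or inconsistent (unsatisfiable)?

Satisfiable

Try a = 7, b = 7, c = 6, d = 7, e = 7, f = 3.
Check constraint 2: b - d = 0; constraint 3: f - a = -4; constraint 4: f + b = 10. The remaining constraints are straightforward to verify.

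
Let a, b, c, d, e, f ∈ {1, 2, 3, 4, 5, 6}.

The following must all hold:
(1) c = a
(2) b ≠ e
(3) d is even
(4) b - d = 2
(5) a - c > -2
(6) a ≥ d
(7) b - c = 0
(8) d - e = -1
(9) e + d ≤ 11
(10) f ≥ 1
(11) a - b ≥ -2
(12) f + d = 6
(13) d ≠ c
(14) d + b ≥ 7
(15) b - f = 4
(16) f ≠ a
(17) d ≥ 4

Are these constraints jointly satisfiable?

Try a = 6, b = 6, c = 6, d = 4, e = 5, f = 2.
Check constraint 4: b - d = 2; constraint 5: a - c = 0; constraint 7: b - c = 0. The remaining constraints are straightforward to verify.

Satisfiable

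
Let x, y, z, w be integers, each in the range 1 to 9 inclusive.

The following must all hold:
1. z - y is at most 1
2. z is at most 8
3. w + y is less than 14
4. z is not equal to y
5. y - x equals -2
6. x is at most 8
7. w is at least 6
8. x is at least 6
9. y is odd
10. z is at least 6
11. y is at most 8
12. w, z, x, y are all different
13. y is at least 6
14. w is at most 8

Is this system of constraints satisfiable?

Constraints 2, 6, 7, 8, 10, 11, 13, and 14 confine each of w, z, x, y to the 3 values {6, …, 8}.
Constraint 12 requires all 4 of them to be distinct, but only 3 values are available — impossible by the pigeonhole principle.

Unsatisfiable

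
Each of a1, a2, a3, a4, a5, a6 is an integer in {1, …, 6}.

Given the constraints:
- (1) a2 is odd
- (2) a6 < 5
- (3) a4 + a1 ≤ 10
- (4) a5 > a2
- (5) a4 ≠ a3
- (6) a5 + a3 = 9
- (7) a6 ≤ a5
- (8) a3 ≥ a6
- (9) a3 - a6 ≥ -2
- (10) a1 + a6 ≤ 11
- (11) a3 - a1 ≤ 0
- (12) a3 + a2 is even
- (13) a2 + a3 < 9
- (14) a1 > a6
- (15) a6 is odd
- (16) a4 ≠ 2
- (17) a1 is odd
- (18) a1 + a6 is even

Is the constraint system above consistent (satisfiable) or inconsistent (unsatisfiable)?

One satisfying assignment is a1 = 5, a2 = 5, a3 = 3, a4 = 4, a5 = 6, a6 = 3.
For the less obvious constraints — constraint 3: a4 + a1 = 9; constraint 6: a5 + a3 = 9 — and the others hold by inspection.

Satisfiable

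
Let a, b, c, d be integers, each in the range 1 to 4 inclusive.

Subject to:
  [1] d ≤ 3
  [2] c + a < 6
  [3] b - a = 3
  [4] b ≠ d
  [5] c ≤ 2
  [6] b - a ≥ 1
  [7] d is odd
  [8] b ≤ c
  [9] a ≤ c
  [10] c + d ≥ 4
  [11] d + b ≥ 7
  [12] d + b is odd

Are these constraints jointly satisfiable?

Unsatisfiable

From constraint 1: d ≤ 3. From constraints 5 and 8: b ≤ c ≤ 2. Hence d + b ≤ 5. But constraint 11 requires d + b ≥ 7, and 7 > 5. Contradiction.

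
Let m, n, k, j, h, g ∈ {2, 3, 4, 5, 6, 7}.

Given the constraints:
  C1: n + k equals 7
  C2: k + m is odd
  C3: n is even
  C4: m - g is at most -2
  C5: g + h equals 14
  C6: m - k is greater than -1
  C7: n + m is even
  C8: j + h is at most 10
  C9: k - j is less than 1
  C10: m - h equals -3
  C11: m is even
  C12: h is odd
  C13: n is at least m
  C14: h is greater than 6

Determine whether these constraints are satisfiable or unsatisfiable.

Satisfiable

Try m = 4, n = 4, k = 3, j = 3, h = 7, g = 7.
Check constraint 1: n + k = 7; constraint 4: m - g = -3. The remaining constraints are straightforward to verify.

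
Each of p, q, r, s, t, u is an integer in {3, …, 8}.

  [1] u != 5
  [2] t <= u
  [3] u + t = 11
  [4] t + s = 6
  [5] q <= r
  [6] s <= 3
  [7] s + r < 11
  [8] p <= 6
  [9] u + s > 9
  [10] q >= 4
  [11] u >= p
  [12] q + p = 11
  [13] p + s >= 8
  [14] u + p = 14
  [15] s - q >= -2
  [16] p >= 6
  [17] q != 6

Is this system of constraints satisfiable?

The assignment p = 6, q = 5, r = 6, s = 3, t = 3, u = 8 works:
  constraint 3 holds since u + t = 11.
  constraint 4 holds since t + s = 6.
The rest check out directly.

Satisfiable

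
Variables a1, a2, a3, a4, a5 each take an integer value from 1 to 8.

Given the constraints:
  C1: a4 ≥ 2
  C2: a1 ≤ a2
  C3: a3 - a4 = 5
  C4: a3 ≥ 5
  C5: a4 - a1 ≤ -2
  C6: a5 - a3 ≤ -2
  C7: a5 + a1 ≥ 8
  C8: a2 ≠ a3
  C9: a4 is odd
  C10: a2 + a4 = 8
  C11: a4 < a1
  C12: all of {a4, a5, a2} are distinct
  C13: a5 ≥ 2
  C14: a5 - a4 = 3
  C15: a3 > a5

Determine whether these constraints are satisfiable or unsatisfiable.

Satisfiable

One satisfying assignment is a1 = 5, a2 = 5, a3 = 8, a4 = 3, a5 = 6.
For the less obvious constraints — constraint 3: a3 - a4 = 5; constraint 5: a4 - a1 = -2; constraint 6: a5 - a3 = -2 — and the others hold by inspection.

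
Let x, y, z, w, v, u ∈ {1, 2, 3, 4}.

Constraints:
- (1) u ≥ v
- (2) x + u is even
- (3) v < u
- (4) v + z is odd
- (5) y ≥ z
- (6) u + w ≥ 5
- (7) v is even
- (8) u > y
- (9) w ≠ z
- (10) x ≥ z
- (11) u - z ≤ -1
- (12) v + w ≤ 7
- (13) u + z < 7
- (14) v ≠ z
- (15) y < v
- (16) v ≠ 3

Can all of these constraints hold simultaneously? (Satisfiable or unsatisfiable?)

Unsatisfiable

Constraints 3, 5, 11, and 15 give v < u, u < z, z ≤ y, y < v. Chaining: v < u < z ≤ y < v, which forces v < v — impossible.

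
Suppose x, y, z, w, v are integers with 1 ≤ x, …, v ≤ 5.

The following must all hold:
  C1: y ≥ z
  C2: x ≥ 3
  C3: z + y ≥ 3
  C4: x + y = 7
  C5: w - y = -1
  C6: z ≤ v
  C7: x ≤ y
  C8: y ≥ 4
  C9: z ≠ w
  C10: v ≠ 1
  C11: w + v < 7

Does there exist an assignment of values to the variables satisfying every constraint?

Take x = 3, y = 4, z = 1, w = 3, v = 3. Then constraint 3: z + y = 5; constraint 4: x + y = 7; constraint 5: w - y = -1, and every other listed constraint is also met.

Satisfiable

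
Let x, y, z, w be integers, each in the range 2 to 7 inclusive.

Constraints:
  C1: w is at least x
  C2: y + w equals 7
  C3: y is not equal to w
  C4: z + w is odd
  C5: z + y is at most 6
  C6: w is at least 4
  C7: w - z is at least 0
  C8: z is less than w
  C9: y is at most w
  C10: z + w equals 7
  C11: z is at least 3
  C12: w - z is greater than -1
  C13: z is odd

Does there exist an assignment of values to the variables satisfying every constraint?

One satisfying assignment is x = 3, y = 3, z = 3, w = 4.
For the less obvious constraints — constraint 2: y + w = 7; constraint 5: z + y = 6 — and the others hold by inspection.

Satisfiable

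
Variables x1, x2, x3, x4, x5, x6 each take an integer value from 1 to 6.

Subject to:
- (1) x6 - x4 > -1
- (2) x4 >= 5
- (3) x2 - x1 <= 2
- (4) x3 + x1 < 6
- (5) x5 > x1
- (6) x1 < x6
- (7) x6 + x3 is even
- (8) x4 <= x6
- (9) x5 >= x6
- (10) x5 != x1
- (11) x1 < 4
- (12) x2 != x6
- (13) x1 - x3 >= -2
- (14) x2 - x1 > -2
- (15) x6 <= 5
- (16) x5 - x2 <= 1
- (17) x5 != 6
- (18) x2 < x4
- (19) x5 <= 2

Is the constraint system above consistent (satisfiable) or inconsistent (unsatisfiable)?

Unsatisfiable

From constraints 2 and 8: x6 ≥ x4 and x4 ≥ 5, so x6 ≥ 5. From constraints 9 and 19: x6 ≤ x5 and x5 ≤ 2, so x6 ≤ 2. But 2 < 5, so no value of x6 works.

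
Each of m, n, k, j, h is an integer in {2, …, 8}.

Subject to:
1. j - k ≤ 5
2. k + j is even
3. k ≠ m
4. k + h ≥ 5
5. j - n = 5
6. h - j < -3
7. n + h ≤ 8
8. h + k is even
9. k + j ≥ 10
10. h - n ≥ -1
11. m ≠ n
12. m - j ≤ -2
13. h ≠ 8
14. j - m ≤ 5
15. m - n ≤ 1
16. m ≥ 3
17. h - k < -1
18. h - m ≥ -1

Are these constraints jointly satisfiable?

The assignment m = 3, n = 2, k = 5, j = 7, h = 3 works:
  constraint 1 holds since j - k = 2.
  constraint 4 holds since k + h = 8.
  constraint 5 holds since j - n = 5.
The rest check out directly.

Satisfiable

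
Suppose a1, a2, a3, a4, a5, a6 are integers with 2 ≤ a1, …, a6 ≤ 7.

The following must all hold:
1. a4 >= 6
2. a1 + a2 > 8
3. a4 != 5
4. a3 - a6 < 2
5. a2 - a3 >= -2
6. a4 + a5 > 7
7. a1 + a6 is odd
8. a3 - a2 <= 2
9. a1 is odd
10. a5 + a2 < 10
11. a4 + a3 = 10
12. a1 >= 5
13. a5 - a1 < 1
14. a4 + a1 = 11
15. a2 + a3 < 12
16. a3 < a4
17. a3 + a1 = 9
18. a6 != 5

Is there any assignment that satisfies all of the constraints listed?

Setting (a1, a2, a3, a4, a5, a6) = (5, 5, 4, 6, 3, 4) satisfies everything: constraint 2: a1 + a2 = 10; constraint 4: a3 - a6 = 0; constraint 5: a2 - a3 = 1, and the others follow.

Satisfiable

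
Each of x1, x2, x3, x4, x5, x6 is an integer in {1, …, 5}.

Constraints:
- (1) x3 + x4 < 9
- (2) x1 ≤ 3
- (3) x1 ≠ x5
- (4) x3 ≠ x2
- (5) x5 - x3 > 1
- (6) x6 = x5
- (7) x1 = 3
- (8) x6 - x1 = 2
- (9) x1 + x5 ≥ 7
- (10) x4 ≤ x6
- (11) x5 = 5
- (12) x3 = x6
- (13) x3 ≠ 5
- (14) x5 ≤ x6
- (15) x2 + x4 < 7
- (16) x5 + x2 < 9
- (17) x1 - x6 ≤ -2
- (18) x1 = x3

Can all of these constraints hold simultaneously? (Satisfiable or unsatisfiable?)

Unsatisfiable

Constraint 7 fixes x1 = 3 and constraint 11 fixes x5 = 5. Constraints 6, 12, and 18 give x1 = x3 = x6 = x5, so x1 = x5. But 3 ≠ 5 — contradiction.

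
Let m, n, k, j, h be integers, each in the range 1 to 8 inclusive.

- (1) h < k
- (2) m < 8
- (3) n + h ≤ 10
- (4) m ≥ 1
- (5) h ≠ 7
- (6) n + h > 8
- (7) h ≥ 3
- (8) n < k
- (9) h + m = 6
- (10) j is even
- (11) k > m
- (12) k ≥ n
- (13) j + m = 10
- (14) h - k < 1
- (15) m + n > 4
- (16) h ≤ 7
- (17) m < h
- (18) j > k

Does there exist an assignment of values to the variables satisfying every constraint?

Satisfiable

Try m = 2, n = 5, k = 6, j = 8, h = 4.
Check constraint 3: n + h = 9; constraint 6: n + h = 9. The remaining constraints are straightforward to verify.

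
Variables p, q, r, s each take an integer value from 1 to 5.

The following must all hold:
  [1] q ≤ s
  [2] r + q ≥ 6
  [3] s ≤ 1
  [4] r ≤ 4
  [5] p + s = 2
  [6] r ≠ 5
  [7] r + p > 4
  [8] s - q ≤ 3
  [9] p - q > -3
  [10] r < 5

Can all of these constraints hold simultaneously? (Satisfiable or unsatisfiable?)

Unsatisfiable

From constraint 4: r ≤ 4. From constraints 1 and 3: q ≤ s ≤ 1. Hence r + q ≤ 5. But constraint 2 requires r + q ≥ 6, and 6 > 5. Contradiction.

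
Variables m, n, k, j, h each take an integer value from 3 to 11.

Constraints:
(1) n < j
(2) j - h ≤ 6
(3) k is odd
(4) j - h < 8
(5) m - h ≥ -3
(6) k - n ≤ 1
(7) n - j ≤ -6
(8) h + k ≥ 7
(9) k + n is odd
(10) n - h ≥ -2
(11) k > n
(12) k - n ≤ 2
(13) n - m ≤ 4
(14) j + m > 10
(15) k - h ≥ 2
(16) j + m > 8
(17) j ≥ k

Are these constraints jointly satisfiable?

Constraints 2, 6, 7, and 15 give j − n ≥ 6, n − k ≥ -1, k − h ≥ 2, h − j ≥ -6.
Adding all 4 inequalities: the left sides telescope to 0, and the right sides sum to 6 + (-1) + 2 + (-6) = 1. So 0 ≥ 1, which is false.

Unsatisfiable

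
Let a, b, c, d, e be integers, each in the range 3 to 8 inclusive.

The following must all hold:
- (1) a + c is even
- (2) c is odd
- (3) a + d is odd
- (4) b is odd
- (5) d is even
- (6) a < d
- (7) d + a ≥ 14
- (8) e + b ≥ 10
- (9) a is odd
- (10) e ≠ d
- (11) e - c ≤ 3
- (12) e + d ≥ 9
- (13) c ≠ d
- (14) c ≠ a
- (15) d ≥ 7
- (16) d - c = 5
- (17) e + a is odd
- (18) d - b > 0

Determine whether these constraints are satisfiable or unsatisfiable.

Satisfiable

Try a = 7, b = 7, c = 3, d = 8, e = 4.
Check constraint 7: d + a = 15; constraint 8: e + b = 11. The remaining constraints are straightforward to verify.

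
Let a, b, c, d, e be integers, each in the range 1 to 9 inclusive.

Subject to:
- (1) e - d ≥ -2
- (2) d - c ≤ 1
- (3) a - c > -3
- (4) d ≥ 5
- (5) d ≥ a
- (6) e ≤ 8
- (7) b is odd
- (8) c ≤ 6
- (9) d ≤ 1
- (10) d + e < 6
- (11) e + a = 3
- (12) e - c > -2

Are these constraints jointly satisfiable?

Unsatisfiable

From constraint 4: d ≥ 5. From constraint 9: d ≤ 1. But 1 < 5, so no value of d works.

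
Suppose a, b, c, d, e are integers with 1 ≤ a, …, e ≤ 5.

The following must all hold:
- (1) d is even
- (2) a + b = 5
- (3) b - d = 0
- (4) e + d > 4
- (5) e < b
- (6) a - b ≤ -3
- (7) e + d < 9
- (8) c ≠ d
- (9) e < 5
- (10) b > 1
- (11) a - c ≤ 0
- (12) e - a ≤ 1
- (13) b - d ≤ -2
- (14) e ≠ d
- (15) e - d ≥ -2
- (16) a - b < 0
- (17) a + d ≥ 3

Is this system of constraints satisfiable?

Unsatisfiable

Constraints 6, 12, 13, and 15 give e − d ≥ -2, d − b ≥ 2, b − a ≥ 3, a − e ≥ -1.
Adding all 4 inequalities: the left sides telescope to 0, and the right sides sum to (-2) + 2 + 3 + (-1) = 2. So 0 ≥ 2, which is false.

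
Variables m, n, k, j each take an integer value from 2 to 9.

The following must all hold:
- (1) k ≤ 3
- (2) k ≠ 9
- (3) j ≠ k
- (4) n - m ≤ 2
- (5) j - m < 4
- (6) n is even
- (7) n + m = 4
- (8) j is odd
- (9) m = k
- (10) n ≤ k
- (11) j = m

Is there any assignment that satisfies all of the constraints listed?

From constraints 9 and 11, j = m = k, so j = k. But constraint 3 says j ≠ k. Contradiction.

Unsatisfiable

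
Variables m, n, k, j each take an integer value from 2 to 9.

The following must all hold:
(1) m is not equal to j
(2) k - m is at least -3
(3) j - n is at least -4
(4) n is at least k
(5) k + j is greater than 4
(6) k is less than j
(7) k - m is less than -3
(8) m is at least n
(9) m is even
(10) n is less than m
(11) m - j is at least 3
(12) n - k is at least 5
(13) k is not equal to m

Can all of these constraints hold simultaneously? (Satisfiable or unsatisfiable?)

Constraints 2, 3, 11, and 12 give j − n ≥ -4, n − k ≥ 5, k − m ≥ -3, m − j ≥ 3.
Adding all 4 inequalities: the left sides telescope to 0, and the right sides sum to (-4) + 5 + (-3) + 3 = 1. So 0 ≥ 1, which is false.

Unsatisfiable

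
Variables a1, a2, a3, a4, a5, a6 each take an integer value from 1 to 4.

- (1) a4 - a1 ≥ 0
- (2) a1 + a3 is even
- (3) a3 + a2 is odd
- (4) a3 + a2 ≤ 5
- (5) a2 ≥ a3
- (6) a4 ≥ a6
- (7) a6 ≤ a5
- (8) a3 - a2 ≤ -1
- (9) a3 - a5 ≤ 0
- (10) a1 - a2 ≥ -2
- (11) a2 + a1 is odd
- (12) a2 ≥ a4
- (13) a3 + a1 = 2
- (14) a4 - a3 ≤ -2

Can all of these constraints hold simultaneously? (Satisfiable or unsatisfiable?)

Unsatisfiable

Constraints 1, 8, 10, and 14 give a3 − a4 ≥ 2, a4 − a1 ≥ 0, a1 − a2 ≥ -2, a2 − a3 ≥ 1.
Adding all 4 inequalities: the left sides telescope to 0, and the right sides sum to 2 + 0 + (-2) + 1 = 1. So 0 ≥ 1, which is false.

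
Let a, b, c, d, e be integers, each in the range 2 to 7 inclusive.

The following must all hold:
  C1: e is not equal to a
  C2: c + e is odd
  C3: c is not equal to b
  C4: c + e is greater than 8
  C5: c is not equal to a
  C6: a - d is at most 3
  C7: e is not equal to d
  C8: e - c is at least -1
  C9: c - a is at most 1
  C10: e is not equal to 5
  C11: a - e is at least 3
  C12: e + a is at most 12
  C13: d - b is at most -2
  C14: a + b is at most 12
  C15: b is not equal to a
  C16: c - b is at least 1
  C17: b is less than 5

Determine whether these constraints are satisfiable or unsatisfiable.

Constraints 6, 8, 11, 13, and 16 give e − c ≥ -1, c − b ≥ 1, b − d ≥ 2, d − a ≥ -3, a − e ≥ 3.
Adding all 5 inequalities: the left sides telescope to 0, and the right sides sum to (-1) + 1 + 2 + (-3) + 3 = 2. So 0 ≥ 2, which is false.

Unsatisfiable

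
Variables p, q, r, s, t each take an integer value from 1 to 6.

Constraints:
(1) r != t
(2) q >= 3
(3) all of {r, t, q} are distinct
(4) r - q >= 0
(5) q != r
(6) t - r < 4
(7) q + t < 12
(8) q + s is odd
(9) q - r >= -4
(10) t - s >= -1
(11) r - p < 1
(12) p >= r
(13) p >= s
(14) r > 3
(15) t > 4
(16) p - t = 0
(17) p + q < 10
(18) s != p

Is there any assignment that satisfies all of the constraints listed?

Satisfiable

One satisfying assignment is p = 6, q = 3, r = 5, s = 4, t = 6.
For the less obvious constraints — constraint 4: r - q = 2; constraint 6: t - r = 1; constraint 7: q + t = 9 — and the others hold by inspection.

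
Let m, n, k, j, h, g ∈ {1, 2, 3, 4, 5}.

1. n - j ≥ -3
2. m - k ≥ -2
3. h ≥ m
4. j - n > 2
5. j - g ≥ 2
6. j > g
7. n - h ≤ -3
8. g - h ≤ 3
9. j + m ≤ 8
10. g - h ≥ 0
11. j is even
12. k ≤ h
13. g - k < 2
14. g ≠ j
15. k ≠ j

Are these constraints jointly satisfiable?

Unsatisfiable

Constraints 1, 5, 7, and 10 give h − n ≥ 3, n − j ≥ -3, j − g ≥ 2, g − h ≥ 0.
Adding all 4 inequalities: the left sides telescope to 0, and the right sides sum to 3 + (-3) + 2 + 0 = 2. So 0 ≥ 2, which is false.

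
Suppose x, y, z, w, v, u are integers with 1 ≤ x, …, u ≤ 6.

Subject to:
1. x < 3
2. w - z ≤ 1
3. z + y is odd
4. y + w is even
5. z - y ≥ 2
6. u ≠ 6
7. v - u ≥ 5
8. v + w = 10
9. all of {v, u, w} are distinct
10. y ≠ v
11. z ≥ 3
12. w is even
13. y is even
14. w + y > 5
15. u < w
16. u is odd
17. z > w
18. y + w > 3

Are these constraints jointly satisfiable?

One satisfying assignment is x = 1, y = 2, z = 5, w = 4, v = 6, u = 1.
For the less obvious constraints — constraint 2: w - z = -1; constraint 5: z - y = 3; constraint 7: v - u = 5 — and the others hold by inspection.

Satisfiable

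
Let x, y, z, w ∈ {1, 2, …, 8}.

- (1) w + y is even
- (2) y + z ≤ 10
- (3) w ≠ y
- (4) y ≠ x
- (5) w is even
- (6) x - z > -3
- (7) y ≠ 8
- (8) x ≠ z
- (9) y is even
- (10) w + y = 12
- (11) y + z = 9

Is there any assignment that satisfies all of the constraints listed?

Take x = 3, y = 4, z = 5, w = 8. Then constraint 2: y + z = 9; constraint 6: x - z = -2; constraint 10: w + y = 12, and every other listed constraint is also met.

Satisfiable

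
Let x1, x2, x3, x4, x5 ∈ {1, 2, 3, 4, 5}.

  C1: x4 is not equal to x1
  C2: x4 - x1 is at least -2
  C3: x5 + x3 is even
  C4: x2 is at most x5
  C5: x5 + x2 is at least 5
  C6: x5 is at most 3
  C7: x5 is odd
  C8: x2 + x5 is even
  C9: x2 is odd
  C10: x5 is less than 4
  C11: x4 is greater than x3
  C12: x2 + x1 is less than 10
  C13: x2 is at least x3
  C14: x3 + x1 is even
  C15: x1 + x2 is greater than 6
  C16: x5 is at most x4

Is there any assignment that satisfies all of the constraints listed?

Satisfiable

The assignment x1 = 5, x2 = 3, x3 = 3, x4 = 4, x5 = 3 works:
  constraint 2 holds since x4 - x1 = -1.
  constraint 5 holds since x5 + x2 = 6.
  constraint 12 holds since x2 + x1 = 8.
The rest check out directly.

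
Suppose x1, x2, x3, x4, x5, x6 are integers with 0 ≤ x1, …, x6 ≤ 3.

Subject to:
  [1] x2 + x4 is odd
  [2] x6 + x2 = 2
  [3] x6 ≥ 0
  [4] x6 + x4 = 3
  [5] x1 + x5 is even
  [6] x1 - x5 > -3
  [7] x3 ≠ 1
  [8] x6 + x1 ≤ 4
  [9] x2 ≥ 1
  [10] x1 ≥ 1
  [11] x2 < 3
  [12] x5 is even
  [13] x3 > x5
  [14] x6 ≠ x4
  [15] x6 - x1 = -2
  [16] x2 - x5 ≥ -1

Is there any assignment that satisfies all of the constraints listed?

Try x1 = 2, x2 = 2, x3 = 3, x4 = 3, x5 = 2, x6 = 0.
Check constraint 2: x6 + x2 = 2; constraint 4: x6 + x4 = 3. The remaining constraints are straightforward to verify.

Satisfiable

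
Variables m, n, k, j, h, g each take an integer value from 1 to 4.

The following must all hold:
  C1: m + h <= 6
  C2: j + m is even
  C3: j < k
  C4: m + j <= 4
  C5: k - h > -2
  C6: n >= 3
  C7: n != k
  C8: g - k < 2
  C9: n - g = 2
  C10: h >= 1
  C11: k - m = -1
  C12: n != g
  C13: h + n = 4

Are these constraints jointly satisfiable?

Satisfiable

Try m = 3, n = 3, k = 2, j = 1, h = 1, g = 1.
Check constraint 1: m + h = 4; constraint 4: m + j = 4. The remaining constraints are straightforward to verify.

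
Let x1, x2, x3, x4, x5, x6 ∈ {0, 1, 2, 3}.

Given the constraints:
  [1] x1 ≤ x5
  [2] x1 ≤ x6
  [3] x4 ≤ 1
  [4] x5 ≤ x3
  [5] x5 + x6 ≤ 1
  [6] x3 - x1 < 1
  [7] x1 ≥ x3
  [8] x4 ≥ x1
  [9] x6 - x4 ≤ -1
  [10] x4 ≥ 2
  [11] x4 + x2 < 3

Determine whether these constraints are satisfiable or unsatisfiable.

Unsatisfiable

From constraint 10: x4 ≥ 2. From constraint 3: x4 ≤ 1. But 1 < 2, so no value of x4 works.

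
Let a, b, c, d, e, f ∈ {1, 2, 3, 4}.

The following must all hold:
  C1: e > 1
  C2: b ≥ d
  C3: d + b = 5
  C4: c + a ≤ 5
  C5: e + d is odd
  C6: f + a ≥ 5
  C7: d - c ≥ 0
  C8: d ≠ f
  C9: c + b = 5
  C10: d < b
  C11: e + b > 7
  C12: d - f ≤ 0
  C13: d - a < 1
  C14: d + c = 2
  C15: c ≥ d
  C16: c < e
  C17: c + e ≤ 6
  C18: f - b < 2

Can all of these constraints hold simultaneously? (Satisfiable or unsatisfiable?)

Take a = 1, b = 4, c = 1, d = 1, e = 4, f = 4. Then constraint 3: d + b = 5; constraint 4: c + a = 2; constraint 6: f + a = 5, and every other listed constraint is also met.

Satisfiable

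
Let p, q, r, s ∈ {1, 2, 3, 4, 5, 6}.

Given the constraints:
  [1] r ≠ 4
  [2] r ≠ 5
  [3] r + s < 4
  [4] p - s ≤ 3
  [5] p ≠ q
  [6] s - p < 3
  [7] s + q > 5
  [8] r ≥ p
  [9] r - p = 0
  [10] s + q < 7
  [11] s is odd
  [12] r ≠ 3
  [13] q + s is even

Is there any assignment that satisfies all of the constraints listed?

Take p = 1, q = 5, r = 1, s = 1. Then constraint 3: r + s = 2; constraint 4: p - s = 0, and every other listed constraint is also met.

Satisfiable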